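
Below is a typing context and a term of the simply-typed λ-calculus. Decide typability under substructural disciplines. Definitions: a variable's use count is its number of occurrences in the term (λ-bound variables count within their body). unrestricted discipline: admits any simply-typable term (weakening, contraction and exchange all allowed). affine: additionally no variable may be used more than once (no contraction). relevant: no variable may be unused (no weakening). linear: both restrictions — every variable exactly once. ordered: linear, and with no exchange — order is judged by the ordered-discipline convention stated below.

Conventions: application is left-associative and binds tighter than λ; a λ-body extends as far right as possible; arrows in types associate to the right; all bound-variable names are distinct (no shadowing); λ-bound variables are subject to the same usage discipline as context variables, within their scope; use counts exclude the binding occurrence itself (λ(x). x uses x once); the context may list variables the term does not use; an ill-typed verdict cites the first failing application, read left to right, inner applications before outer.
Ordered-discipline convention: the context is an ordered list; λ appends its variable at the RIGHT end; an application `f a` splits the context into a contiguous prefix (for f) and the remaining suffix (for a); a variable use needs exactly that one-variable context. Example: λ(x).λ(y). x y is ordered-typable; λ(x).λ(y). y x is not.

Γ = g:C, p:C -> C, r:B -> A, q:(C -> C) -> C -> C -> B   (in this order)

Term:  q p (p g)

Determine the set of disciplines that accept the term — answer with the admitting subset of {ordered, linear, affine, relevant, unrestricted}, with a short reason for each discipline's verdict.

admitted in: unrestricted
variable uses: g: 1×; p: 2×; r: 0×; q: 1×
left-to-right use order: q, p, p, g
typing: the term checks, with type C -> B
ordered: ✗, uses contraction: p ×2; unused: r — weakening required
linear: ✗, uses contraction: p ×2; unused: r — weakening required
affine: ✗, uses contraction: p ×2
relevant: ✗, unused: r — weakening required
unrestricted: ✓, type-checks (C -> B) and nothing is barred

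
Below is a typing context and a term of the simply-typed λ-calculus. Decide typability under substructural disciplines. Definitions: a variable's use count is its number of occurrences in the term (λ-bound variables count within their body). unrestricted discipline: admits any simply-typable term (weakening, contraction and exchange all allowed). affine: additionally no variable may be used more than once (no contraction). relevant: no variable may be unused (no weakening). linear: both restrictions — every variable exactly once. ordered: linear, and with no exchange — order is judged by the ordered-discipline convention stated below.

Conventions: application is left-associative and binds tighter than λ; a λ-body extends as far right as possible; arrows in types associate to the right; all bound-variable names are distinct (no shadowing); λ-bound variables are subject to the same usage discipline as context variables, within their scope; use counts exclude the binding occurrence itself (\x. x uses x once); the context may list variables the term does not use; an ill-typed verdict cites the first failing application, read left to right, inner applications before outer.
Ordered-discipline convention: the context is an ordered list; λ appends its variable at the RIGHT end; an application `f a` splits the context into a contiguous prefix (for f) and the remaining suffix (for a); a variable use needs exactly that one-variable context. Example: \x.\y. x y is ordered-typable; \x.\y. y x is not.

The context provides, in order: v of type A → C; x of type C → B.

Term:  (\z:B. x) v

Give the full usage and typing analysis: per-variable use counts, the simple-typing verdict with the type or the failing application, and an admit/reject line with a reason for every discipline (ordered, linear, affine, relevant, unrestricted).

variable uses: v: 1; x: 1; z (bound): 0
left-to-right use order: x, v
typing: ill-typed: an argument A → C mismatches the expected B
ordered: ✗, a type mismatch blocks all five
linear: ✗, the type mismatch rejects it
affine: ✗, not simply typable
relevant: ✗, fails simple typing
unrestricted: ✗, a type mismatch blocks all five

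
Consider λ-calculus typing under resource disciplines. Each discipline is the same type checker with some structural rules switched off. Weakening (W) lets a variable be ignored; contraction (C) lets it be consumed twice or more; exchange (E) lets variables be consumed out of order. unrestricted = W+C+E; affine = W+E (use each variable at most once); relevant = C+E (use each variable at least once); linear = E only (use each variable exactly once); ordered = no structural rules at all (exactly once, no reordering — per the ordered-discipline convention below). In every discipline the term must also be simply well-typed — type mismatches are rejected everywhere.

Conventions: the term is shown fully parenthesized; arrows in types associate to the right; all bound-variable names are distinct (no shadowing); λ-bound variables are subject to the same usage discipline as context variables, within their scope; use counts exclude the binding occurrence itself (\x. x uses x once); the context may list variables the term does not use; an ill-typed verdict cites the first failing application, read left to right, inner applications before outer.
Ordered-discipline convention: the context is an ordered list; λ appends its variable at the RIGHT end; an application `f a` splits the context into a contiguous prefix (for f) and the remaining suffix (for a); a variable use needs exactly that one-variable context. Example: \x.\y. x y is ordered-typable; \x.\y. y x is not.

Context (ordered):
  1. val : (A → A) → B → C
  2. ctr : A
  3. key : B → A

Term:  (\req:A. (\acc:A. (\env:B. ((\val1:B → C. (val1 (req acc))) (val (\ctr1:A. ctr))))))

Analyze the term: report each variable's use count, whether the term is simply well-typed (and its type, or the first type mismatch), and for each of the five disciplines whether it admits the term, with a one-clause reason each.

variable uses: val: 1; ctr: 1; key: 0; req [bound]: 1; acc [bound]: 1; env [bound]: 0; val1 [bound]: 1; ctr1 [bound]: 0
use order (left to right): val1, req, acc, val, ctr
typing: ill-typed: applying a non-function (A)
ordered ✗ (the type mismatch rejects it)
linear ✗ (not simply typable)
affine ✗ (fails simple typing)
relevant ✗ (a type mismatch blocks all five)
unrestricted ✗ (the type mismatch rejects it)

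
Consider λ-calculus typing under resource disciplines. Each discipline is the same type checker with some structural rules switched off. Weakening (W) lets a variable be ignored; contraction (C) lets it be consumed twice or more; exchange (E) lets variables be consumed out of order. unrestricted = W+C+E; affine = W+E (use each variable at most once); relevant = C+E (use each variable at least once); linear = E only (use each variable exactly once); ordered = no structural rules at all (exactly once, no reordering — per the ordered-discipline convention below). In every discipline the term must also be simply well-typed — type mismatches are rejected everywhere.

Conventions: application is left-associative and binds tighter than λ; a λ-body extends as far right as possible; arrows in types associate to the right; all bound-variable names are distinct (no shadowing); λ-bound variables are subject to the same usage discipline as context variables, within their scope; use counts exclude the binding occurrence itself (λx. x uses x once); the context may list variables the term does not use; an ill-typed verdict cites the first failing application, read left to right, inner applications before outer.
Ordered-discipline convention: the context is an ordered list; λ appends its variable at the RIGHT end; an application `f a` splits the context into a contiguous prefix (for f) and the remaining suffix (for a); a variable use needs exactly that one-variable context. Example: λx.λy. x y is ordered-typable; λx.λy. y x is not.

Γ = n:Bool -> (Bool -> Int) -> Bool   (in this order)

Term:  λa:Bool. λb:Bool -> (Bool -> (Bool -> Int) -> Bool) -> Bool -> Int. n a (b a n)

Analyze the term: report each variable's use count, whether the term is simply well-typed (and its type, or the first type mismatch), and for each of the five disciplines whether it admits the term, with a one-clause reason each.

variable uses: n ×2, a (bound) ×2, b (bound) ×1
use order (left to right): n, a, b, a, n
typing: the term checks, with type Bool -> (Bool -> (Bool -> (Bool -> Int) -> Bool) -> Bool -> Int) -> Bool
ordered: ✗, needs contraction — n ×2, a ×2
linear: ✗, needs contraction — n ×2, a ×2
affine: ✗, needs contraction — n ×2, a ×2
relevant: ✓, n, a, b: all used, weakening unneeded
unrestricted: ✓, type-checks (Bool -> (Bool -> (Bool -> (Bool -> Int) -> Bool) -> Bool -> Int) -> Bool) and nothing is barred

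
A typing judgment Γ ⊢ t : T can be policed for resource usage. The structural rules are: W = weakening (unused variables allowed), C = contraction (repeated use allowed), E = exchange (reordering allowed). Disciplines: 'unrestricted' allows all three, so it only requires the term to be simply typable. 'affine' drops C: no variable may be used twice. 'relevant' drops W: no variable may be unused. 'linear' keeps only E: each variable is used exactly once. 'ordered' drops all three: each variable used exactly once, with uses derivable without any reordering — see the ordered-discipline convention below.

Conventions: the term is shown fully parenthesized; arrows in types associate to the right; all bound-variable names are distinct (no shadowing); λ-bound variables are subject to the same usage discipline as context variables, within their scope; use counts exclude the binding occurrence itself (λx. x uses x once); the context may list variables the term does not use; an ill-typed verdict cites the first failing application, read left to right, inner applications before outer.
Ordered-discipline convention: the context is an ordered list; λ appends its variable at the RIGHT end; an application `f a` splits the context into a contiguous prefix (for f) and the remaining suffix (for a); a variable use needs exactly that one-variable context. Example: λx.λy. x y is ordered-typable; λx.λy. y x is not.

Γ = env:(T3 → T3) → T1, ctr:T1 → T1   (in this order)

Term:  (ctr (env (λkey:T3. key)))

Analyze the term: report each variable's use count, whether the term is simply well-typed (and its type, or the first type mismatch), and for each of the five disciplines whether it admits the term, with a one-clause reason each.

usage: env=1, ctr=1, key (λ-bound)=1
order of uses: ctr, env, key
typing: well-typed at T1
ordered: ✗ — needs exchange: uses follow ctr, env, key
linear: ✓ — env, ctr, key: one use apiece
affine: ✓ — at most one use each (env, ctr, key)
relevant: ✓ — at least one use each (env, ctr, key)
unrestricted: ✓ — type-checks (T1) and nothing is barred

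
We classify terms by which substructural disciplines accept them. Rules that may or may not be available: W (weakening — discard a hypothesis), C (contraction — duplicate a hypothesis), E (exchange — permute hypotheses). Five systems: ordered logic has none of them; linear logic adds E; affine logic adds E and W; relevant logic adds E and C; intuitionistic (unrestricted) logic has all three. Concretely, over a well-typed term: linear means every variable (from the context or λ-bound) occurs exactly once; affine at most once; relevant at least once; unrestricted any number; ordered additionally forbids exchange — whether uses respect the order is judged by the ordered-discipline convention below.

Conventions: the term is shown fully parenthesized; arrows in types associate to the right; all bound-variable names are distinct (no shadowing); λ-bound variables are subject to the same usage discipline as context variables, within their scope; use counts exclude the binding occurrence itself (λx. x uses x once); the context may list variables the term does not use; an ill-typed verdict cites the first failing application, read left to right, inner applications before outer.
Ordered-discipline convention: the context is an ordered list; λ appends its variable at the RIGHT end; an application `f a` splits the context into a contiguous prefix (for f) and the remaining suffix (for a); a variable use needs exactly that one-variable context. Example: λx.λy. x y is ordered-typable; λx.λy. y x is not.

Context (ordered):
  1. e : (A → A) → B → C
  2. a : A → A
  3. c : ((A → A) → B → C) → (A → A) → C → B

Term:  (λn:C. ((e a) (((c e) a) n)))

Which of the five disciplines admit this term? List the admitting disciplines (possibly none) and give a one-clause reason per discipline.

accepted by: relevant, unrestricted
variable uses: e: 2, a: 2, c: 1, n (bound): 1
left-to-right use order: e, a, c, e, a, n
typing: well-typed — term : C → C
ordered: ✗, needs contraction — e ×2, a ×2
linear: ✗, needs contraction — e ×2, a ×2
affine: ✗, needs contraction — e ×2, a ×2
relevant: ✓, none of e, a, c, n goes unused
unrestricted: ✓, type-checks (C → C) and nothing is barred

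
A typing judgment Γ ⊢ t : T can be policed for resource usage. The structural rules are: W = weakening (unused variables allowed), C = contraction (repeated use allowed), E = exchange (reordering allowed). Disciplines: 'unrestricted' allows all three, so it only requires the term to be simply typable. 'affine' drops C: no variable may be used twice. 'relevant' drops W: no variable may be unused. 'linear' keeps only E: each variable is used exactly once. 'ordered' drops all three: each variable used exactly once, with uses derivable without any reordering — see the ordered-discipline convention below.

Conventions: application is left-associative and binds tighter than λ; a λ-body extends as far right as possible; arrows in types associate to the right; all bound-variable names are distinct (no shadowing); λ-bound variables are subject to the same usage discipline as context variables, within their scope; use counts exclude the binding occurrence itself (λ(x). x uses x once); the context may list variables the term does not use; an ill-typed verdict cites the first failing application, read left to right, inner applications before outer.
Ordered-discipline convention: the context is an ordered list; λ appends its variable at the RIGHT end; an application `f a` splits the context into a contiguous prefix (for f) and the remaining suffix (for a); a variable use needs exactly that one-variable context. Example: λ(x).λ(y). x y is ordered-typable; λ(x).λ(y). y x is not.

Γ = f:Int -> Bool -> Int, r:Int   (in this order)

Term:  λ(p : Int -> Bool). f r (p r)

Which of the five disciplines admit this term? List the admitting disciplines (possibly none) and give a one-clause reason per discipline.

accepted by: relevant, unrestricted
usage: f=1, r=2, p (λ-bound)=1
uses in reading order: f, r, p, r
typing: the term checks, with type (Int -> Bool) -> Int
ordered: ✗, r ×2 used more than once (contraction)
linear: ✗, r ×2 used more than once (contraction)
affine: ✗, r ×2 used more than once (contraction)
relevant: ✓, every one of f, r, p appears
unrestricted: ✓, well-typed at (Int -> Bool) -> Int; no restrictions here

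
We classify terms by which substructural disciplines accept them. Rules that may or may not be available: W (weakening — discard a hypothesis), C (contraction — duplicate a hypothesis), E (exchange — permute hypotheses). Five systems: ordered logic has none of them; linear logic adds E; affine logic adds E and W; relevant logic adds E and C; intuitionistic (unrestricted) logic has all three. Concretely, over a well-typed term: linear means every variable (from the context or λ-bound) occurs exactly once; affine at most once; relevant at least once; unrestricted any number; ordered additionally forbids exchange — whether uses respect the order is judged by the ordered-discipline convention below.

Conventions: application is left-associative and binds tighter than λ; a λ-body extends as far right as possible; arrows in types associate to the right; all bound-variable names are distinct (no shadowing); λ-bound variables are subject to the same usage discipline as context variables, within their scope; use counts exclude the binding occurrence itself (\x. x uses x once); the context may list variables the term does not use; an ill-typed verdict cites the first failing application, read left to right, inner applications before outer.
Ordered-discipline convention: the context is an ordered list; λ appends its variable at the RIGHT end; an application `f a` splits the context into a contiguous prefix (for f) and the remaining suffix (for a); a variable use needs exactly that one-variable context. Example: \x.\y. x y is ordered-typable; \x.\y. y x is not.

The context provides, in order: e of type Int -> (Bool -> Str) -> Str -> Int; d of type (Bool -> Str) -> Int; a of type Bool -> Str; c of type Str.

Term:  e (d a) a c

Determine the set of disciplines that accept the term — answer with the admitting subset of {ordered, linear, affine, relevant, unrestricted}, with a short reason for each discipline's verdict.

accepted by: relevant, unrestricted
use counts: e: 1; d: 1; a: 2; c: 1
left-to-right use order: e, d, a, a, c
typing: ✓ — Int
ordered ✗ (needs contraction — a ×2)
linear ✗ (needs contraction — a ×2)
affine ✗ (needs contraction — a ×2)
relevant ✓ (at least one use each (e, d, a, c))
unrestricted ✓ (well-typed at Int; no restrictions here)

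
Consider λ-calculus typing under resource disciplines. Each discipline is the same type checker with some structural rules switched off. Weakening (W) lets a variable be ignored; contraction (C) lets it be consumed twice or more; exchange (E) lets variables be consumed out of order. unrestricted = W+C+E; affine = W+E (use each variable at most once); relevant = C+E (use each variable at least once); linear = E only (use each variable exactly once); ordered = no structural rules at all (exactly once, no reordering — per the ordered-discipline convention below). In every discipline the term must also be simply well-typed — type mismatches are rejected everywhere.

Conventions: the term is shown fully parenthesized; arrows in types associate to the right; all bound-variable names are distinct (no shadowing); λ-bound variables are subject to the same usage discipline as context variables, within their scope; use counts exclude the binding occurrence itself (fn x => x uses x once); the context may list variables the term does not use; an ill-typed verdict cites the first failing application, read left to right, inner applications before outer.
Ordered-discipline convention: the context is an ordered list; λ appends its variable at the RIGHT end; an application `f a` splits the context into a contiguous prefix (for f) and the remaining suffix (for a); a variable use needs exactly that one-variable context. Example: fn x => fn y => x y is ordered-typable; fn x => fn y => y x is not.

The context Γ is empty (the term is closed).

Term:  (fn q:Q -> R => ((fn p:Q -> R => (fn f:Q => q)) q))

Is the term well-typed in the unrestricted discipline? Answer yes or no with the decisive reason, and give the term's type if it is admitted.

yes — well-typed at (Q -> R) -> Q -> Q -> R; no restrictions here; term : (Q -> R) -> Q -> Q -> R
variable uses: q (bound) ×2, p (bound) ×0, f (bound) ×0
use order (left to right): q, q
typing: well-typed — term : (Q -> R) -> Q -> Q -> R
all disciplines: ordered ✗, linear ✗, affine ✗, relevant ✗, unrestricted ✓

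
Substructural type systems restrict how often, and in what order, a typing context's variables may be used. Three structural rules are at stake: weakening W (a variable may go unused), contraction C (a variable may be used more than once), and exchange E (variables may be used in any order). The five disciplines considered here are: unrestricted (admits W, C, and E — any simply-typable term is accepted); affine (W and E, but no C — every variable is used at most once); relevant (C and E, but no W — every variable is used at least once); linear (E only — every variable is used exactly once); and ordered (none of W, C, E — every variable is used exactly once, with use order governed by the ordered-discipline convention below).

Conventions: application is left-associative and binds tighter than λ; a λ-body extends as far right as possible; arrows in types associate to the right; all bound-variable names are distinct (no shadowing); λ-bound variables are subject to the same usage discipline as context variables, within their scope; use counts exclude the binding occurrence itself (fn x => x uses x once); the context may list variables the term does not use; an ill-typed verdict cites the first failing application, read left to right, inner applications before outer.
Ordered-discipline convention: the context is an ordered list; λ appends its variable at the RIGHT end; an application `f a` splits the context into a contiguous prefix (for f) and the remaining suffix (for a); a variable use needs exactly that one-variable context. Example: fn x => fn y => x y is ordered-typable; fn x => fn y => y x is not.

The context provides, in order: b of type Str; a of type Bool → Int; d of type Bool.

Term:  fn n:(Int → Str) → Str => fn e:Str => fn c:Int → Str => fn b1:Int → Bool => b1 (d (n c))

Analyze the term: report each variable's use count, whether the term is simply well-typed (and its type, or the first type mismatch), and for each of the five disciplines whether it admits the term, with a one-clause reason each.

use counts: b: 0, a: 0, d: 1, n [bound]: 1, e [bound]: 0, c [bound]: 1, b1 [bound]: 1
order of uses: b1, d, n, c
typing: ill-typed: non-arrow in function slot: Bool
ordered: ✗, a type mismatch blocks all five
linear: ✗, the type mismatch rejects it
affine: ✗, not simply typable
relevant: ✗, fails simple typing
unrestricted: ✗, a type mismatch blocks all five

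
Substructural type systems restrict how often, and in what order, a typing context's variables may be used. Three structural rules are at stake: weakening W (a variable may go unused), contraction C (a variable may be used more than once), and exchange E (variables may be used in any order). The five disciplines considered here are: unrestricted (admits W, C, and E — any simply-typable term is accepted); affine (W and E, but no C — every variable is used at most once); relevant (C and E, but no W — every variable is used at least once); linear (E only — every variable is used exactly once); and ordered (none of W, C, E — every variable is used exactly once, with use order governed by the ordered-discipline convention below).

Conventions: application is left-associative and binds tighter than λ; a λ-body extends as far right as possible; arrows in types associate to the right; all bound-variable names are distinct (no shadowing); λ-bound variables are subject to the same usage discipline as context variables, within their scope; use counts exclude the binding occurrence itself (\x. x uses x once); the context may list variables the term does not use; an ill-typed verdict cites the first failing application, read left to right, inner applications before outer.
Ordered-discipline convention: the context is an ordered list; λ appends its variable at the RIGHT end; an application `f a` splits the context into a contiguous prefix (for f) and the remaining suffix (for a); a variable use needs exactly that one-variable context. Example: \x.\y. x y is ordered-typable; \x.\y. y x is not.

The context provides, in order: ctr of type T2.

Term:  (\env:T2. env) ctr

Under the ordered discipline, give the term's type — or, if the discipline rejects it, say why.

term : T2
variable uses: ctr ×1; env (bound) ×1
left-to-right use order: env, ctr
typing: well-typed at T2
summary: ordered ✓ | linear ✓ | affine ✓ | relevant ✓ | unrestricted ✓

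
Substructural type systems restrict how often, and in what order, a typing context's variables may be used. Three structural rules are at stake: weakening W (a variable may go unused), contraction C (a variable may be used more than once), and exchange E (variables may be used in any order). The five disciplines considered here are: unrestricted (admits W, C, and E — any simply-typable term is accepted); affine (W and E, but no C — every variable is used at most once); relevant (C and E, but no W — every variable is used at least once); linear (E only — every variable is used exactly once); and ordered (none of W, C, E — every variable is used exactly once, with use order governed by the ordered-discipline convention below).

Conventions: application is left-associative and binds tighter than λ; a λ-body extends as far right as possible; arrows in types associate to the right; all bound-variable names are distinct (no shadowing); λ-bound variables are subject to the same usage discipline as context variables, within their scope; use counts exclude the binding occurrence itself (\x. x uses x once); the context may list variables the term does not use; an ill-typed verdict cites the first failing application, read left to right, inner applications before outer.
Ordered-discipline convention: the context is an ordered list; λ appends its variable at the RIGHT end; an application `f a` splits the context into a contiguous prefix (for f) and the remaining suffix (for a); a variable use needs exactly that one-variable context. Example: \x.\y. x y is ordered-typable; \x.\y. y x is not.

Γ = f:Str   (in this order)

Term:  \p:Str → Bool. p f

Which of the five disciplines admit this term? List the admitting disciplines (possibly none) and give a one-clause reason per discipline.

admitted in: linear, affine, relevant, unrestricted
use counts: f ×1, p [bound] ×1
left-to-right use order: p, f
typing: ✓ — (Str → Bool) → Bool
ordered: ✗ — needs exchange: uses follow p, f
linear: ✓ — single use per variable (f, p)
affine: ✓ — f, p: no repeats, contraction unneeded
relevant: ✓ — none of f, p goes unused
unrestricted: ✓ — simply typable at (Str → Bool) → Bool; W, C, E all held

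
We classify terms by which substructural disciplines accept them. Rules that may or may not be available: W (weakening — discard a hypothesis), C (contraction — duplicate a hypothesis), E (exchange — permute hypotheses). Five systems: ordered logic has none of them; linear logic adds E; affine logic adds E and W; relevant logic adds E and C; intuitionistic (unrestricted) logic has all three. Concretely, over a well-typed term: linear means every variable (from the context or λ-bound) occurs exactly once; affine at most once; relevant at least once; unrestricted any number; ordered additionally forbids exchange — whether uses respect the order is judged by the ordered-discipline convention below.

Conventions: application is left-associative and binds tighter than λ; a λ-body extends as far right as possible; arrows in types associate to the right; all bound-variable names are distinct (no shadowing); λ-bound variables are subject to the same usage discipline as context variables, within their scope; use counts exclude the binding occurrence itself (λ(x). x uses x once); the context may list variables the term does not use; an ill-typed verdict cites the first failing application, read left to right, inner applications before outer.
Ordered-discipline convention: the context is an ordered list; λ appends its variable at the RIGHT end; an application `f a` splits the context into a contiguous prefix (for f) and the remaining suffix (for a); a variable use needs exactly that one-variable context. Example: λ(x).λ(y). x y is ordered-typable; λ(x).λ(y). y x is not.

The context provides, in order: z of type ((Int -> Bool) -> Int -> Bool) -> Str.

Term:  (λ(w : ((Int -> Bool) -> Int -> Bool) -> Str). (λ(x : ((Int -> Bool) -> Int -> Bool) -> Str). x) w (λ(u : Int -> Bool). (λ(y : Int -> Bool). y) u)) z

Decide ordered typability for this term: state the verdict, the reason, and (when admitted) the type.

yes — single-use (z, w, x, u, y), ordered derivation ok; term : Str
variable uses: z=1; w (bound)=1; x (bound)=1; u (bound)=1; y (bound)=1
uses in reading order: x, w, y, u, z
typing: well-typed at Str
all disciplines: ordered ✓ · linear ✓ · affine ✓ · relevant ✓ · unrestricted ✓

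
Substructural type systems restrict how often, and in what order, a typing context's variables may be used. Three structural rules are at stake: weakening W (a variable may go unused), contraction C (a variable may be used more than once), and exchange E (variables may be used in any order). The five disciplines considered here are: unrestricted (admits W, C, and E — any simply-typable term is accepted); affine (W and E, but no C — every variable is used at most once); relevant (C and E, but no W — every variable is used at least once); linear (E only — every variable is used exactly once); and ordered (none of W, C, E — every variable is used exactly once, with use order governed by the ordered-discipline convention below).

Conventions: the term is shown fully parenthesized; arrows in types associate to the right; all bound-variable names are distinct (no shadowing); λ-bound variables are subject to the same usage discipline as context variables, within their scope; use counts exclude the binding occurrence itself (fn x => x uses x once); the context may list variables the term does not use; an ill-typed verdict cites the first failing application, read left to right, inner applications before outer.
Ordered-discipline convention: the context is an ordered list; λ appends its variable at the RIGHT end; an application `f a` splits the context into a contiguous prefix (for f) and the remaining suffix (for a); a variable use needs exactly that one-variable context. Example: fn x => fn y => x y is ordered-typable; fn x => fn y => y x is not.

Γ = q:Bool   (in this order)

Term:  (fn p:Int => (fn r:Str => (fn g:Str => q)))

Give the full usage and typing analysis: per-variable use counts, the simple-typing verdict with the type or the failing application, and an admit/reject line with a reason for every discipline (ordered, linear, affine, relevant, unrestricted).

usage: q=1; p (λ-bound)=0; r (λ-bound)=0; g (λ-bound)=0
uses in reading order: q
typing: ✓ — Int -> Str -> Str -> Bool
ordered: ✗, needs weakening: p, r, g unused
linear: ✗, needs weakening: p, r, g unused
affine: ✓, no duplicate uses among q, p, r, g
relevant: ✗, needs weakening: p, r, g unused
unrestricted: ✓, well-typed at Int -> Str -> Str -> Bool; no restrictions here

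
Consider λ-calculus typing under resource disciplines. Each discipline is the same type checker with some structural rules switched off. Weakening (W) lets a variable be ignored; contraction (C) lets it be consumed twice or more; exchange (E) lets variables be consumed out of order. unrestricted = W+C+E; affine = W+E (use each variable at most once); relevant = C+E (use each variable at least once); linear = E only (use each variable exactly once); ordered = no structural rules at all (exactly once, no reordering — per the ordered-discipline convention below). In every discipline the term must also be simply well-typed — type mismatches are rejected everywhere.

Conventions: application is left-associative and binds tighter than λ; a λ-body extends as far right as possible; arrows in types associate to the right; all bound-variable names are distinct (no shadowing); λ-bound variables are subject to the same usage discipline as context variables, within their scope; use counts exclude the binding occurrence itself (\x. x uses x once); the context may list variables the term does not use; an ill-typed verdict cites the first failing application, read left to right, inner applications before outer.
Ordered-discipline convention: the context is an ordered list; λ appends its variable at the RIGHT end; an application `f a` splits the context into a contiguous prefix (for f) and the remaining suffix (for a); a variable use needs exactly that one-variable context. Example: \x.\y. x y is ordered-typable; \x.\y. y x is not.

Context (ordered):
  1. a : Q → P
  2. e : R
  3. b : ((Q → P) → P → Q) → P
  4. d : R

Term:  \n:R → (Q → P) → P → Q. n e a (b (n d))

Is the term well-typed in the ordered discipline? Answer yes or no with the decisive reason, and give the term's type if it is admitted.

no — uses contraction: n ×2
usage: a ×1; e ×1; b ×1; d ×1; n (bound) ×2
uses in reading order: n, e, a, b, n, d
typing: well-typed — term : (R → (Q → P) → P → Q) → Q
across the five disciplines: ordered ✗; linear ✗; affine ✗; relevant ✓; unrestricted ✓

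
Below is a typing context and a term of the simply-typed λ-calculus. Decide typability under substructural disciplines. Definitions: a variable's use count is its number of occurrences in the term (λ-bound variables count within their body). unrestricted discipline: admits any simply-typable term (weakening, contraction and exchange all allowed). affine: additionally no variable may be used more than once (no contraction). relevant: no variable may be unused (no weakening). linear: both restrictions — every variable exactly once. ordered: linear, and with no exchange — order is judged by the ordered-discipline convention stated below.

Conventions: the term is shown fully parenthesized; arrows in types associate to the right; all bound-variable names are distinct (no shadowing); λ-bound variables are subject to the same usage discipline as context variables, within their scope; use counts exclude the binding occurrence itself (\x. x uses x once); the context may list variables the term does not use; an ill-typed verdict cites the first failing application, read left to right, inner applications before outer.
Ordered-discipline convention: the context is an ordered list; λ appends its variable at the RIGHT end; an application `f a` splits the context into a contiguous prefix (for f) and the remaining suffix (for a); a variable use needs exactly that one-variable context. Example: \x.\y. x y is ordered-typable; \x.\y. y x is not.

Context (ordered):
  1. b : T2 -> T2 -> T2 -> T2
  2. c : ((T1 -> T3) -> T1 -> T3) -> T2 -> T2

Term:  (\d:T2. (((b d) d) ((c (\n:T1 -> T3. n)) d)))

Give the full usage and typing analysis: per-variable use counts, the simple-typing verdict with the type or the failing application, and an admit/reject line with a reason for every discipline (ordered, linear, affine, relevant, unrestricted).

usage: b: 1; c: 1; d (λ-bound): 3; n (λ-bound): 1
uses in reading order: b, d, d, c, n, d
typing: well-typed — term : T2 -> T2
ordered ✗ (uses contraction: d ×3)
linear ✗ (uses contraction: d ×3)
affine ✗ (uses contraction: d ×3)
relevant ✓ (none of b, c, d, n goes unused)
unrestricted ✓ (type-checks (T2 -> T2) and nothing is barred)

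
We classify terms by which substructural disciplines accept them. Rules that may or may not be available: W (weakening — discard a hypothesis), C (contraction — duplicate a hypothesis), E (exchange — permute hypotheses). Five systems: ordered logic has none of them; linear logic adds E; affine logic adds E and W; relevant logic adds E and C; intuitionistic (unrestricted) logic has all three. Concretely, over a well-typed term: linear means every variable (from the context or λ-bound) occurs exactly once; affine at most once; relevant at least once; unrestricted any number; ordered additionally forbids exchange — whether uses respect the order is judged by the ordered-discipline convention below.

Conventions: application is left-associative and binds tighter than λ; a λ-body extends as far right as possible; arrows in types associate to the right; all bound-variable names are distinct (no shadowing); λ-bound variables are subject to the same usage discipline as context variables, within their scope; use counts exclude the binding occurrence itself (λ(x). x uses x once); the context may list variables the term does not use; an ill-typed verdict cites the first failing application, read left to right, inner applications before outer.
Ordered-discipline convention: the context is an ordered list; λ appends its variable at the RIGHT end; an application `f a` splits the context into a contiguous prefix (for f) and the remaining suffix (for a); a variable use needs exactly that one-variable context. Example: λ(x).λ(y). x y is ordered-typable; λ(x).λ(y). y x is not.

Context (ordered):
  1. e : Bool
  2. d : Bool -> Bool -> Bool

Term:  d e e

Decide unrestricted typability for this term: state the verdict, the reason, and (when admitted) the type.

yes — typability at Bool is all that's needed; term : Bool
usage: e: 2, d: 1
uses in reading order: d, e, e
typing: well-typed at Bool
per-discipline verdicts: ordered ✗; linear ✗; affine ✗; relevant ✓; unrestricted ✓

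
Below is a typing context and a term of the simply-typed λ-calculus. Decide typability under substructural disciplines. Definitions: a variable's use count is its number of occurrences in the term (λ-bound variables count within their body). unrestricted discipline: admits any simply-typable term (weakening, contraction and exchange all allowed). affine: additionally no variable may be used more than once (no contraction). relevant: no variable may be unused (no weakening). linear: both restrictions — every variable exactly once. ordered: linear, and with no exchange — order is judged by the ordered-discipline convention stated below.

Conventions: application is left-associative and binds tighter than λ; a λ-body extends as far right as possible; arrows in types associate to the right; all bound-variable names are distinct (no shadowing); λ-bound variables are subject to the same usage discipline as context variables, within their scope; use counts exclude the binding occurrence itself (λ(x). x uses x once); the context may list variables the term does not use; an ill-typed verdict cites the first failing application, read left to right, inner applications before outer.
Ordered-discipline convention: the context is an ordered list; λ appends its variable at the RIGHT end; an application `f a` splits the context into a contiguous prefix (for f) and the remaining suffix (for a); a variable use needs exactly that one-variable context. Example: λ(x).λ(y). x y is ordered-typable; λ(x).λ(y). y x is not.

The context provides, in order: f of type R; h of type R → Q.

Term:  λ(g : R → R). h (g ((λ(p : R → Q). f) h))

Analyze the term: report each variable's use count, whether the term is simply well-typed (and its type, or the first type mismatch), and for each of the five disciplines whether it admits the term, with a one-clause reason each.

variable uses: f: 1×, h: 2×, g [bound]: 1×, p [bound]: 0×
left-to-right use order: h, g, f, h
typing: ✓ — (R → R) → Q
ordered ✗ (h ×2 used more than once (contraction); needs weakening: p unused)
linear ✗ (h ×2 used more than once (contraction); needs weakening: p unused)
affine ✗ (h ×2 used more than once (contraction))
relevant ✗ (needs weakening: p unused)
unrestricted ✓ (simply typable at (R → R) → Q; W, C, E all held)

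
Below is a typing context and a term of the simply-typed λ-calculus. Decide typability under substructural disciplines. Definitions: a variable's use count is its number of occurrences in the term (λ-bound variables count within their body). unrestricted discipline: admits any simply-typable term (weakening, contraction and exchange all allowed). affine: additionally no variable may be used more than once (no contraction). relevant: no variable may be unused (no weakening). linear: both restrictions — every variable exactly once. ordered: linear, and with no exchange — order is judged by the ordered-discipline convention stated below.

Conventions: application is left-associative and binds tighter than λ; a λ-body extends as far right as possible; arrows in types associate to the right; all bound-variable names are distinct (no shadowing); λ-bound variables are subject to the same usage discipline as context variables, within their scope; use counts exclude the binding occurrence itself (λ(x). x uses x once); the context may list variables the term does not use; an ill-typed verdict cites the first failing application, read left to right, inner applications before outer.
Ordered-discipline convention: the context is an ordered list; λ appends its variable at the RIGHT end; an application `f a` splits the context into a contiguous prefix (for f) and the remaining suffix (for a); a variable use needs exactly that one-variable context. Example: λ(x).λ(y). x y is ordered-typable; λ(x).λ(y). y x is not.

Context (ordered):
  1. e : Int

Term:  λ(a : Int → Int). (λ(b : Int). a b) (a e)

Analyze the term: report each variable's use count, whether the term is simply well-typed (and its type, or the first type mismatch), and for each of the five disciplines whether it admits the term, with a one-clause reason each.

counts: e: 1; a [bound]: 2; b [bound]: 1
uses in reading order: a, b, a, e
typing: ✓ — (Int → Int) → Int
ordered: ✗, needs contraction — a ×2
linear: ✗, needs contraction — a ×2
affine: ✗, needs contraction — a ×2
relevant: ✓, at least one use each (e, a, b)
unrestricted: ✓, simply typable at (Int → Int) → Int; W, C, E all held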